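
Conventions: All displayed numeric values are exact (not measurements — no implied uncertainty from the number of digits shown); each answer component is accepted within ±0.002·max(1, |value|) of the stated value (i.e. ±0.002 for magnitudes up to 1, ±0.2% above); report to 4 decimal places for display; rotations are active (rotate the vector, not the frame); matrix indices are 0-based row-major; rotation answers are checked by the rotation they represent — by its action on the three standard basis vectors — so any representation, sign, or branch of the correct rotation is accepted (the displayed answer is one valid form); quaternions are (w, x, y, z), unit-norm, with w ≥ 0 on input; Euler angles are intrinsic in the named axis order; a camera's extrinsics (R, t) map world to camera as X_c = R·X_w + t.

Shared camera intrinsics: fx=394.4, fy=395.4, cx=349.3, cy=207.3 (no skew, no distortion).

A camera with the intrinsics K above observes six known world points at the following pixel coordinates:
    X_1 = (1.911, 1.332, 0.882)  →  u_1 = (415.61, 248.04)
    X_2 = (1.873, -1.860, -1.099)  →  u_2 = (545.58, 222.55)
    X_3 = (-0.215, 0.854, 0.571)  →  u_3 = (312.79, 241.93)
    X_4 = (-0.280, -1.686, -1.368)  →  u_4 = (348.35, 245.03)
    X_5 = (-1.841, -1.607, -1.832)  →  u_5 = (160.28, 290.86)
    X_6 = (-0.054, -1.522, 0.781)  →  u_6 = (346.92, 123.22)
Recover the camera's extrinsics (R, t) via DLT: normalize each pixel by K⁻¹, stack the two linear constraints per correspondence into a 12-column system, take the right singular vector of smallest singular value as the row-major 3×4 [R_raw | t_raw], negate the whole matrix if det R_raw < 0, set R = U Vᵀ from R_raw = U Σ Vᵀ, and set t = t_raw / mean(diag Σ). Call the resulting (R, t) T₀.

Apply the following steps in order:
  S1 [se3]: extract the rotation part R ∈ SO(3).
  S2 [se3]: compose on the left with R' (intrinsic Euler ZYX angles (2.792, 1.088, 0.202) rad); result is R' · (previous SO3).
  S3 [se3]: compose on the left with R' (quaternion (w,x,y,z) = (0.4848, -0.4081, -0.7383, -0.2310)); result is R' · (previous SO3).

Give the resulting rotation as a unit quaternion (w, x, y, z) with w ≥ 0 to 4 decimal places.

rotation (quat) = (0.5952, -0.7021, 0.3657, -0.1376)

source (pnp_recover): camera pose = R=[0.9758 -0.1955 -0.0984; 0.0579 0.6641 -0.7454; 0.2111 0.7216 0.6593], t=(-0.2000, 0.4699, 5.8898)
after S1 (rot_of_se3): [0.9758 -0.1955 -0.0984; 0.0579 0.6641 -0.7454; 0.2111 0.7216 0.6593]
after S2 (compose_so3): [-0.6123 -0.7871 -0.0747; 0.2079 -0.2514 0.9453; -0.7628 0.5632 0.3176]
after S3 (compose_so3): [0.6946 -0.3498 0.6286; -0.6774 -0.0239 0.7353; -0.2422 -0.9365 -0.2536]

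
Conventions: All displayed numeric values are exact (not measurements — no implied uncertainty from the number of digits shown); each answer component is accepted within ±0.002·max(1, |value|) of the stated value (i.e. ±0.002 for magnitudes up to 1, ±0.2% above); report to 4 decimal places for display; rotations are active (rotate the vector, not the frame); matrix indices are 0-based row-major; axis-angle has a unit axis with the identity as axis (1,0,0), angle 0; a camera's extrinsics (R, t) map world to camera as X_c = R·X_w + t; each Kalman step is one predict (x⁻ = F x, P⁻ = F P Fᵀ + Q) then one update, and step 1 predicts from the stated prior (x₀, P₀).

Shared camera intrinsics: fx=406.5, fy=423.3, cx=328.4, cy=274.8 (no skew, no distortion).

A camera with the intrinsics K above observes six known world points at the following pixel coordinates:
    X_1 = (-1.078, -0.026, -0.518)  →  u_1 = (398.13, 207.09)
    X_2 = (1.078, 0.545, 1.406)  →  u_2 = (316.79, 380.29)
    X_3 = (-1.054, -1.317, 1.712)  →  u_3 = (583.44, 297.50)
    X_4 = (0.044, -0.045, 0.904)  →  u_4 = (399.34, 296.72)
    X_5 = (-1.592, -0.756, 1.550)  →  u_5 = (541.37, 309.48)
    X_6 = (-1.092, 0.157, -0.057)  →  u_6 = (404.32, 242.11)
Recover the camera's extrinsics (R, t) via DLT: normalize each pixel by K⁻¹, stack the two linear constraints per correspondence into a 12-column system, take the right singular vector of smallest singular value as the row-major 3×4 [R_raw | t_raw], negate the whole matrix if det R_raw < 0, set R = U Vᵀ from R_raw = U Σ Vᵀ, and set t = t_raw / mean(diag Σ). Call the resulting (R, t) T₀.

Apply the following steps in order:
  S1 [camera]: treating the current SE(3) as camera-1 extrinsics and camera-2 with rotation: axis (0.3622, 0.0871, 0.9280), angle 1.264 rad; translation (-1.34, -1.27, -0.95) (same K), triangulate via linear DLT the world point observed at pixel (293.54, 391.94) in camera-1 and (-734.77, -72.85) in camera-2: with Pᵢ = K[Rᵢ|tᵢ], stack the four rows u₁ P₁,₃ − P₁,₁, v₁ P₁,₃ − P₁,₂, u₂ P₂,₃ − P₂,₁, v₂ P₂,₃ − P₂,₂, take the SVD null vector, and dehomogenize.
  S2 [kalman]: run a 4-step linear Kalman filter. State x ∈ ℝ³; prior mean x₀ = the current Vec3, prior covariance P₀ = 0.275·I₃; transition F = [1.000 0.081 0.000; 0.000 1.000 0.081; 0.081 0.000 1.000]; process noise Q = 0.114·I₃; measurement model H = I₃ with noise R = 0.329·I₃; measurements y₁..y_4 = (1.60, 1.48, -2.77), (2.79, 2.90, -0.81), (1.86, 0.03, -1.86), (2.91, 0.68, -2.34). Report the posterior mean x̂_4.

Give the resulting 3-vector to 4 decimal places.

result = (2.4098, 0.8804, -1.6206)

source (pnp_recover): camera pose = R=[-0.6964 -0.6058 0.3848; -0.0164 0.5494 0.8354; -0.7175 0.5754 -0.3925], t=(0.4301, -0.5001, 4.8510)
after S1 (triangulate): (0.4440, 1.6603, 1.1799)
after S2 (kf_track): (2.4098, 0.8804, -1.6206)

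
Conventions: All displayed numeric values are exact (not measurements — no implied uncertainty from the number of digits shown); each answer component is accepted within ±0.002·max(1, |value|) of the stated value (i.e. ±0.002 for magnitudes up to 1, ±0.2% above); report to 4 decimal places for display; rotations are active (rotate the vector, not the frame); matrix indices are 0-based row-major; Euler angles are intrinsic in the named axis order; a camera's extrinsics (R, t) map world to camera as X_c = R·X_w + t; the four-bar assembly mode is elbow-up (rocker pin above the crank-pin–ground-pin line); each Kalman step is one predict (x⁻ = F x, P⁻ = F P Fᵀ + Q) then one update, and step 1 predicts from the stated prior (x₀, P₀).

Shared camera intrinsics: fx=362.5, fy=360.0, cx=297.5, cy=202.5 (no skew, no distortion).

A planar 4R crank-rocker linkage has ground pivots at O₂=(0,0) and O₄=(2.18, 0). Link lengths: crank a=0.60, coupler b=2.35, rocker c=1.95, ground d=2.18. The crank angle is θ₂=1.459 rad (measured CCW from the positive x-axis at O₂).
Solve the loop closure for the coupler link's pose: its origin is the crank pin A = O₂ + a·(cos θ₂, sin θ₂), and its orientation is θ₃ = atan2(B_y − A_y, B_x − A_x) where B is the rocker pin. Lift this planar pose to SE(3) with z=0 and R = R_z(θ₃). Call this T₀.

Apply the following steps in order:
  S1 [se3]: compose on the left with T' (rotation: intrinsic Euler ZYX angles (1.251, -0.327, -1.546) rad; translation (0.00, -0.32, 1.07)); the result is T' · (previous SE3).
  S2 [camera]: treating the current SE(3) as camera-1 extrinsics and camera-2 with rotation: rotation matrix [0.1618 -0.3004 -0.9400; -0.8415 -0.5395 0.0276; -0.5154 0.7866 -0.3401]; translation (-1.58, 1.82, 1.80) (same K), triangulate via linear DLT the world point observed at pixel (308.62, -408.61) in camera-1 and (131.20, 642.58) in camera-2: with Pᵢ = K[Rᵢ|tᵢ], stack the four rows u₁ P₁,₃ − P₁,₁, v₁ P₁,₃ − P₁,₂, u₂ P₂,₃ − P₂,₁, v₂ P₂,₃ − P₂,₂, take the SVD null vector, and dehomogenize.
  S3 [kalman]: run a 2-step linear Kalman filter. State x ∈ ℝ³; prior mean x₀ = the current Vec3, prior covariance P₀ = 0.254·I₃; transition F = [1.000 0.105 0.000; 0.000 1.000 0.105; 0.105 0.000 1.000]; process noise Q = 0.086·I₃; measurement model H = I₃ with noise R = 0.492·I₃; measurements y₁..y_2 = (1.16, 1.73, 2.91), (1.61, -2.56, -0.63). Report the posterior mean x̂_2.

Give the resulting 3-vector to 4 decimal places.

result = (0.1439, -0.4225, 0.2200)

source (fourbar_fk): coupler pose = R=[0.8201 -0.5723 0.0000; 0.5723 0.8201 0.0000; 0.0000 0.0000 1.0000], t=(0.0669, 0.5963, 0.0000)
after S1 (compose_se3): R=[0.2884 -0.1069 -0.9515; 0.9161 -0.2581 0.3067; -0.2784 -0.9602 0.0235], t=(0.0661, -0.0734, 0.5270)
after S2 (triangulate): (-1.9981, -0.1372, -0.5596)
after S3 (kf_track): (0.1439, -0.4225, 0.2200)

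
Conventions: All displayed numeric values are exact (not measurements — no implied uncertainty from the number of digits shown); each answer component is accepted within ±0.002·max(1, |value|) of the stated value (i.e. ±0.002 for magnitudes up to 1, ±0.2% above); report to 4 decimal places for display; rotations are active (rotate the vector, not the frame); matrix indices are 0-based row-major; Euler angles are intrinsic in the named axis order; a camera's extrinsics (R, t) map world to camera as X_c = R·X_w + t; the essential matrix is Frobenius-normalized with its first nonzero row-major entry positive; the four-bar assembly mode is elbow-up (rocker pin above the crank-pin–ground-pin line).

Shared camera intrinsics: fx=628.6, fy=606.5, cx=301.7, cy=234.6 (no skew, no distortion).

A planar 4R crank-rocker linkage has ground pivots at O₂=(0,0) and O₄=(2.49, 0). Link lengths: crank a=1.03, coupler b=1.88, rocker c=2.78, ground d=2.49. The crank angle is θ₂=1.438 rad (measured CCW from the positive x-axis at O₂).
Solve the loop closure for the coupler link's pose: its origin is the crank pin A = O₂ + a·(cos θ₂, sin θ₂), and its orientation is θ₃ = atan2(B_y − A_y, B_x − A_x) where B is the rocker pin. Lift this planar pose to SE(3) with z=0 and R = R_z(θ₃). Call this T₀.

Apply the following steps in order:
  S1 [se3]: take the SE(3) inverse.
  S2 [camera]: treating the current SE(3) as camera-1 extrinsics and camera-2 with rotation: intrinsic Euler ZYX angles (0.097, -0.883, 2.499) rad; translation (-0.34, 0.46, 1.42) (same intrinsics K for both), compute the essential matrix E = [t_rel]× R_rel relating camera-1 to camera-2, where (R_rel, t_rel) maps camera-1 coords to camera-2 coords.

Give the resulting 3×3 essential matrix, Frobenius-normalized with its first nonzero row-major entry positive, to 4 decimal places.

source (fourbar_fk): coupler pose = R=[0.6127 -0.7904 0.0000; 0.7904 0.6127 0.0000; 0.0000 0.0000 1.0000], t=(0.1364, 1.0209, 0.0000)
after S1 (invert_se3): R=[0.6127 0.7904 0.0000; -0.7904 0.6127 -0.0000; 0.0000 0.0000 1.0000], t=(-0.8904, -0.5177, 0.0000)
after S2 (essential): [0.3088 0.4219 0.4213; 0.2270 -0.5667 0.3305; 0.1505 0.0265 0.2095]

matrix = [0.3088 0.4219 0.4213; 0.2270 -0.5667 0.3305; 0.1505 0.0265 0.2095]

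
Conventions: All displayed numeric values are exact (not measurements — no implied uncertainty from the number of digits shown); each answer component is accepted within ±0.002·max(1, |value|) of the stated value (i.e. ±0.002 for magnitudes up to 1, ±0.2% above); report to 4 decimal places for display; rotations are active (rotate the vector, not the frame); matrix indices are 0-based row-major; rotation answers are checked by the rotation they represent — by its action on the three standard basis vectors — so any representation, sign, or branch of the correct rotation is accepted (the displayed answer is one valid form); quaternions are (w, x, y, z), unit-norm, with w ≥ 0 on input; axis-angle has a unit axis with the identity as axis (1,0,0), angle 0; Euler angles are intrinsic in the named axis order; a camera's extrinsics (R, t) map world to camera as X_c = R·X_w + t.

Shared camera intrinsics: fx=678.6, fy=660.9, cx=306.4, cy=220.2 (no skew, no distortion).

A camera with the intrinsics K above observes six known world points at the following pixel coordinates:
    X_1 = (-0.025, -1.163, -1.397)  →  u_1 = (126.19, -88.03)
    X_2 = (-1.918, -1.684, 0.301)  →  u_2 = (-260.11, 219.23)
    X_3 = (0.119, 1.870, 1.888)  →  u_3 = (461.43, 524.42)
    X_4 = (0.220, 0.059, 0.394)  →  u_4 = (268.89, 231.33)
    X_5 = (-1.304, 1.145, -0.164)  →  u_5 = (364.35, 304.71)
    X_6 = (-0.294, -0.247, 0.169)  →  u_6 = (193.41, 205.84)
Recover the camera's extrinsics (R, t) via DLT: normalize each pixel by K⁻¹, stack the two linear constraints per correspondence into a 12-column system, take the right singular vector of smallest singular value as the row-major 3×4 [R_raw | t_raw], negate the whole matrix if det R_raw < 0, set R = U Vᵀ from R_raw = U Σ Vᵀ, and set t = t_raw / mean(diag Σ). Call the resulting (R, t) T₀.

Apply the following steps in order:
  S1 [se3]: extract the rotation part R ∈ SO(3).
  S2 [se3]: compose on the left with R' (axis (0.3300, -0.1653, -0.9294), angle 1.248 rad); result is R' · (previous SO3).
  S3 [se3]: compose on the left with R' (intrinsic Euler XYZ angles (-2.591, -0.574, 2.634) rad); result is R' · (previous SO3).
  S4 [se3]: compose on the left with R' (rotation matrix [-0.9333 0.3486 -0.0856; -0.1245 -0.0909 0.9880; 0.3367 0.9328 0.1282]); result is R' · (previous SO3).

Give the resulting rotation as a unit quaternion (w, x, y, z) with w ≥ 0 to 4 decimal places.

rotation (quat) = (0.4265, -0.5470, 0.5248, -0.4934)

source (pnp_recover): camera pose = R=[0.3983 0.8937 -0.2066; -0.2700 0.3295 0.9047; 0.8766 -0.3046 0.3725], t=(-0.3100, -0.2400, 4.2198)
after S1 (rot_of_se3): [0.3983 0.8937 -0.2066; -0.2700 0.3295 0.9047; 0.8766 -0.3046 0.3725]
after S2 (compose_so3): [-0.3930 0.7396 0.5464; -0.6390 -0.6469 0.4161; 0.6613 -0.1856 0.7268]
after S3 (compose_so3): [0.1901 -0.1779 -0.9655; 0.1632 -0.9640 0.2098; -0.9681 -0.1975 -0.1542]
after S4 (compose_so3): [-0.0377 -0.1531 0.9875; -0.9950 -0.0854 -0.0512; 0.0921 -0.9845 -0.1492]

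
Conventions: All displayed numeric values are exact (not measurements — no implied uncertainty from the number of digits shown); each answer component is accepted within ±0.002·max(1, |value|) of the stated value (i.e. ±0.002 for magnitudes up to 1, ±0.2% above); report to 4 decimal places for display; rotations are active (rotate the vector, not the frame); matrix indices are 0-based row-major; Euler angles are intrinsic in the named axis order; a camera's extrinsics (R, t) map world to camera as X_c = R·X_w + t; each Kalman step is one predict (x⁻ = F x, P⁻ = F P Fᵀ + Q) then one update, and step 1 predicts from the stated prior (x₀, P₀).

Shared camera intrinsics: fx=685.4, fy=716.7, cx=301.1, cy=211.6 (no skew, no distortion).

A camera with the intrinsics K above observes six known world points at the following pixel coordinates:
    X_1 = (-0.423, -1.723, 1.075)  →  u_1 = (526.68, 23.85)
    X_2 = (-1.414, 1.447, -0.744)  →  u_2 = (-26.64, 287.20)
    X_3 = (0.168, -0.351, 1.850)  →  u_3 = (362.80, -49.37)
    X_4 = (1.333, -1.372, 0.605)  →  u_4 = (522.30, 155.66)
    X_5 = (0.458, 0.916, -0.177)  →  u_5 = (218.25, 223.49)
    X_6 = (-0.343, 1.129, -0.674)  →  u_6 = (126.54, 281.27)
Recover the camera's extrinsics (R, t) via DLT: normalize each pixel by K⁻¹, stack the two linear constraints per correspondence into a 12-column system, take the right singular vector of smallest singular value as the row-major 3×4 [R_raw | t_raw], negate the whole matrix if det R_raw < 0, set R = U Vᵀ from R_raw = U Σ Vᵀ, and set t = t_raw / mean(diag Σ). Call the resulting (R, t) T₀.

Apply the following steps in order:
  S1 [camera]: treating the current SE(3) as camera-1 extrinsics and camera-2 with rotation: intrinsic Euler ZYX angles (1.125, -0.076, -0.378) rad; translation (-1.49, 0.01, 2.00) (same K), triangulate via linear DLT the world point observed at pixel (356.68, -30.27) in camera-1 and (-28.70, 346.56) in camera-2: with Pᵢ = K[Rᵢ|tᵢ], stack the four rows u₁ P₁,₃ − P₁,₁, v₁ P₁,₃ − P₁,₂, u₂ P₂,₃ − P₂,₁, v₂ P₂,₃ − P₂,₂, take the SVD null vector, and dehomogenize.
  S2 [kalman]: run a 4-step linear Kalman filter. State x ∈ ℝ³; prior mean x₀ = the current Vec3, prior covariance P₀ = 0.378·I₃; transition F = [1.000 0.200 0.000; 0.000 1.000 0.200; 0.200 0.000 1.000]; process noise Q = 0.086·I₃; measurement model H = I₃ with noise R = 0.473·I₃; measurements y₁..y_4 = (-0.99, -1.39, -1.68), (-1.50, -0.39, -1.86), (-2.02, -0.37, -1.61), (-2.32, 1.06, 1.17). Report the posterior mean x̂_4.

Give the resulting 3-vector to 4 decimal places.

result = (-1.6405, -0.1546, -0.4860)

source (pnp_recover): camera pose = R=[0.4962 -0.8615 0.1073; 0.0760 -0.0800 -0.9939; 0.8649 0.5014 0.0258], t=(-0.1300, -0.0400, 5.0302)
after S1 (triangulate): (0.6277, -0.0770, 1.9099)
after S2 (kf_track): (-1.6405, -0.1546, -0.4860)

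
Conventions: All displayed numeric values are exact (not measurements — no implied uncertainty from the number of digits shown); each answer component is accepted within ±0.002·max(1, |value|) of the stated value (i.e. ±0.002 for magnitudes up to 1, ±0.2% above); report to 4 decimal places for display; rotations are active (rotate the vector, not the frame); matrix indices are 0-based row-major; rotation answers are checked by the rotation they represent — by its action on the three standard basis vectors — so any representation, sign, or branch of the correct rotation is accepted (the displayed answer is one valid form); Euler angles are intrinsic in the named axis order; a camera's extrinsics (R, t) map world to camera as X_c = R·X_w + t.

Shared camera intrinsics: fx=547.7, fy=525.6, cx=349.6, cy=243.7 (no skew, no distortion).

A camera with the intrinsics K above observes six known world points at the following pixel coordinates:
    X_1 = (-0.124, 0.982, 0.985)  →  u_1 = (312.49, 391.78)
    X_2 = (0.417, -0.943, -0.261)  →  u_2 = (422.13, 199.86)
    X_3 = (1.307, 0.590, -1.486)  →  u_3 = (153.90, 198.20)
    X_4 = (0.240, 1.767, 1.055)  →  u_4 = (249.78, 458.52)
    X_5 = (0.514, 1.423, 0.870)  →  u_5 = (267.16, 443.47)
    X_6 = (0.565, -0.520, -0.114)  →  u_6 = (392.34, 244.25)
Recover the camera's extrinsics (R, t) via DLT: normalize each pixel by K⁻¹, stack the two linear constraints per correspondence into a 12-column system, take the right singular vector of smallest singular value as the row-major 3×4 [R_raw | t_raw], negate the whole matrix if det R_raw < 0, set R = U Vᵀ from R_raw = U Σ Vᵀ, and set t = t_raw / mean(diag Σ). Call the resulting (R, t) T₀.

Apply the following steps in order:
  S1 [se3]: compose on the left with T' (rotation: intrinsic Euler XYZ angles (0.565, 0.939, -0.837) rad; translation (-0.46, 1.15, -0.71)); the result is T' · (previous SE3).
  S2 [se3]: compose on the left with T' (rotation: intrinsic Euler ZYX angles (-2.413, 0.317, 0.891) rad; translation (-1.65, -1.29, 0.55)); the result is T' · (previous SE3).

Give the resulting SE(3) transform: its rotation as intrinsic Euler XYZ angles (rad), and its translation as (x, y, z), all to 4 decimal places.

source (pnp_recover): camera pose = R=[0.1067 -0.8316 0.5450; 0.2367 0.5536 0.7984; -0.9657 0.0438 0.2559], t=(-0.0799, 0.2500, 5.0897)
after S1 (compose_se3): R=[-0.6333 -0.0508 0.7723; 0.4791 0.7579 0.4427; -0.6078 0.6504 -0.4556], t=(3.7252, -0.2108, 1.8601)
after S2 (compose_se3): R=[0.9664 -0.2157 -0.1397; -0.1748 -0.1532 -0.9726; 0.1884 0.9644 -0.1857], t=(-5.5762, -2.6772, 0.3441)

rotation (euler_xyz) = (1.7595, -0.1402, 0.2196), translation = (-5.5762, -2.6772, 0.3441)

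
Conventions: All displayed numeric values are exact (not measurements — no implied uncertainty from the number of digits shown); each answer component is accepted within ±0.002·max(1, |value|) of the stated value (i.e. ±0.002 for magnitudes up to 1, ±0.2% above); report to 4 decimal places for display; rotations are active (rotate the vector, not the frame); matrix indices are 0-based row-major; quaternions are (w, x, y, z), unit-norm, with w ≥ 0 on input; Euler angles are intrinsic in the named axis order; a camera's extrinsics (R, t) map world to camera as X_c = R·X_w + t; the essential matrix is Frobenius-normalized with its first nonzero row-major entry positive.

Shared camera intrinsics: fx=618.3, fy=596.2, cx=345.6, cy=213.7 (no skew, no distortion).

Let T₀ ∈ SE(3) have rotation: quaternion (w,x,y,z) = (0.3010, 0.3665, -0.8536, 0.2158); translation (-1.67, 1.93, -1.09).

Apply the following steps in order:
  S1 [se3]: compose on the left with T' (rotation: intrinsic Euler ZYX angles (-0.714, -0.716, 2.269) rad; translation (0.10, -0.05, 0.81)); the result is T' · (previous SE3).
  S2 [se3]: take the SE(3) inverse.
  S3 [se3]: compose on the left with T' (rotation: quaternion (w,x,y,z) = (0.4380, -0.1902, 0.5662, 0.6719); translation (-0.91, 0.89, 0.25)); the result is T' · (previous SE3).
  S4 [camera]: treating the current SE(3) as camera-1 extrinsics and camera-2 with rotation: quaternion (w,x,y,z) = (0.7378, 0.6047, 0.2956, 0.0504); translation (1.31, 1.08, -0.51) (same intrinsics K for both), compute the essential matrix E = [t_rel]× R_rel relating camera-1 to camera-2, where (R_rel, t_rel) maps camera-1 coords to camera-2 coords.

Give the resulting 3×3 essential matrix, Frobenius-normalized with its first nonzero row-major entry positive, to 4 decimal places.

after S1 (compose_se3): R=[-0.0395 -0.9150 0.4016; -0.2252 0.3997 0.8885; -0.9735 -0.0554 -0.2218], t=(-2.1988, 1.4051, 1.3578)
after S2 (invert_se3): R=[-0.0395 -0.2252 -0.9735; -0.9150 0.3997 -0.0554; 0.4016 0.8885 -0.2218], t=(1.5515, -2.4983, -0.0642)
after S3 (compose_se3): R=[0.8536 0.0148 0.5208; 0.3350 0.7499 -0.5704; -0.3990 0.6614 0.6352], t=(0.2390, 1.3475, -2.4190)
after S4 (essential): [0.1449 -0.4902 -0.2262; 0.3973 -0.1615 -0.3027; 0.4231 0.4578 -0.1531]

matrix = [0.1449 -0.4902 -0.2262; 0.3973 -0.1615 -0.3027; 0.4231 0.4578 -0.1531]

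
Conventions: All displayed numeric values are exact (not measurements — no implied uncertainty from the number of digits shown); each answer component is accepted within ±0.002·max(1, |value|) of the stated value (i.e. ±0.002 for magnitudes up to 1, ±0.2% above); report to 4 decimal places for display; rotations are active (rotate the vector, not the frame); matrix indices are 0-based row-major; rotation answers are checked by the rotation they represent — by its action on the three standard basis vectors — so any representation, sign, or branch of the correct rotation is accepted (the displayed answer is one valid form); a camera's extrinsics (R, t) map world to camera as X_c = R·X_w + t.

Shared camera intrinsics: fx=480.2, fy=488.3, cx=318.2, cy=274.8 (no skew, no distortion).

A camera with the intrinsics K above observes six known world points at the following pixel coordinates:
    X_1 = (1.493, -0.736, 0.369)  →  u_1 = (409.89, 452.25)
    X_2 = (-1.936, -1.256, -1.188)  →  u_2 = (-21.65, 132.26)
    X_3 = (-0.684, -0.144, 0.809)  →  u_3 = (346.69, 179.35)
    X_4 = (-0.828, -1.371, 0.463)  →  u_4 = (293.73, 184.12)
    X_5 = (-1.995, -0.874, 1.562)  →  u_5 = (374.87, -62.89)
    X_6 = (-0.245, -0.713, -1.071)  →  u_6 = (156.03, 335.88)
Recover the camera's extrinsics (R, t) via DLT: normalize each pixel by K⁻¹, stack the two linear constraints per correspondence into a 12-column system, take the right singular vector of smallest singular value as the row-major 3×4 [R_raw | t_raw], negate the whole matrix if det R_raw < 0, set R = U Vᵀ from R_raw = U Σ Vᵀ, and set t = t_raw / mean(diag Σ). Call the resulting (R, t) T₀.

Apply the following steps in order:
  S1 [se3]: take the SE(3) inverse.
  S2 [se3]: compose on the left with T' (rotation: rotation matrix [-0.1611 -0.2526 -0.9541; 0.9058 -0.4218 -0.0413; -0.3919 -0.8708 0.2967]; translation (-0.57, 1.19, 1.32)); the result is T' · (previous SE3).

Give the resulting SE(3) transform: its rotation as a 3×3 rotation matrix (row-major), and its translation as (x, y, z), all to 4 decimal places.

source (pnp_recover): camera pose = R=[0.4216 0.0137 0.9067; 0.8893 -0.2019 -0.4104; 0.1775 0.9793 -0.0973], t=(-0.2000, 0.1100, 4.4402)
after S1 (invert_se3): R=[0.4216 0.8893 0.1775; 0.0137 -0.2019 0.9793; 0.9067 -0.4104 -0.0973], t=(-0.8015, -4.3234, 0.6585)
after S2 (compose_se3): R=[-0.9364 0.2993 -0.1831; 0.3386 0.9076 -0.2483; 0.0919 -0.2945 -0.9512], t=(0.0228, 2.2603, 5.5944)

rotation (matrix) = ((-0.9364, 0.2993, -0.1831), (0.3386, 0.9076, -0.2483), (0.0919, -0.2945, -0.9512)), translation = (0.0228, 2.2603, 5.5944)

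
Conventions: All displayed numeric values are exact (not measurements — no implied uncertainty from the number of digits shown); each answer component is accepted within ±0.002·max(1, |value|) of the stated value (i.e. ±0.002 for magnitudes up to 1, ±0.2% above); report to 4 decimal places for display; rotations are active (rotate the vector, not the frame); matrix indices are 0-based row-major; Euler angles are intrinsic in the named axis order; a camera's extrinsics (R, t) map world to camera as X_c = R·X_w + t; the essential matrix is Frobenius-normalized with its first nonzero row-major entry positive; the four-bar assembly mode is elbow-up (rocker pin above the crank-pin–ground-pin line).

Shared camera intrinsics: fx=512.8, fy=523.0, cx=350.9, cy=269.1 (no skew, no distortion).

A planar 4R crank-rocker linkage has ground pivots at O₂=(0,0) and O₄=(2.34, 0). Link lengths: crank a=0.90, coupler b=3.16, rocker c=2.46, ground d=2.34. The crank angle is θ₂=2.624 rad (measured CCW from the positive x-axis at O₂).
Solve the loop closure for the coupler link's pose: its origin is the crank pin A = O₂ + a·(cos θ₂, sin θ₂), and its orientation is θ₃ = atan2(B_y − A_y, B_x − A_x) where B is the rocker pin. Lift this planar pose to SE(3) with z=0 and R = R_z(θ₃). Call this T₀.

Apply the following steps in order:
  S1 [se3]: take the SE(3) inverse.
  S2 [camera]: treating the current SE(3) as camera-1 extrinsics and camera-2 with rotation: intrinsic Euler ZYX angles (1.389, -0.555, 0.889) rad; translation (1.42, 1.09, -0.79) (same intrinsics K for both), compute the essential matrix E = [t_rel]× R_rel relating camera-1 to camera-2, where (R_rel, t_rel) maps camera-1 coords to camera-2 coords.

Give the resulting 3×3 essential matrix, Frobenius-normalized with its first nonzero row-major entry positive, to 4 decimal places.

source (fourbar_fk): coupler pose = R=[0.7907 -0.6122 0.0000; 0.6122 0.7907 0.0000; 0.0000 0.0000 1.0000], t=(-0.7821, 0.4453, 0.0000)
after S1 (invert_se3): R=[0.7907 0.6122 0.0000; -0.6122 0.7907 0.0000; 0.0000 0.0000 1.0000], t=(0.3459, -0.8309, 0.0000)
after S2 (essential): [0.3551 -0.3131 -0.1330; -0.2758 0.1981 -0.5998; 0.2940 -0.2745 -0.3483]

matrix = [0.3551 -0.3131 -0.1330; -0.2758 0.1981 -0.5998; 0.2940 -0.2745 -0.3483]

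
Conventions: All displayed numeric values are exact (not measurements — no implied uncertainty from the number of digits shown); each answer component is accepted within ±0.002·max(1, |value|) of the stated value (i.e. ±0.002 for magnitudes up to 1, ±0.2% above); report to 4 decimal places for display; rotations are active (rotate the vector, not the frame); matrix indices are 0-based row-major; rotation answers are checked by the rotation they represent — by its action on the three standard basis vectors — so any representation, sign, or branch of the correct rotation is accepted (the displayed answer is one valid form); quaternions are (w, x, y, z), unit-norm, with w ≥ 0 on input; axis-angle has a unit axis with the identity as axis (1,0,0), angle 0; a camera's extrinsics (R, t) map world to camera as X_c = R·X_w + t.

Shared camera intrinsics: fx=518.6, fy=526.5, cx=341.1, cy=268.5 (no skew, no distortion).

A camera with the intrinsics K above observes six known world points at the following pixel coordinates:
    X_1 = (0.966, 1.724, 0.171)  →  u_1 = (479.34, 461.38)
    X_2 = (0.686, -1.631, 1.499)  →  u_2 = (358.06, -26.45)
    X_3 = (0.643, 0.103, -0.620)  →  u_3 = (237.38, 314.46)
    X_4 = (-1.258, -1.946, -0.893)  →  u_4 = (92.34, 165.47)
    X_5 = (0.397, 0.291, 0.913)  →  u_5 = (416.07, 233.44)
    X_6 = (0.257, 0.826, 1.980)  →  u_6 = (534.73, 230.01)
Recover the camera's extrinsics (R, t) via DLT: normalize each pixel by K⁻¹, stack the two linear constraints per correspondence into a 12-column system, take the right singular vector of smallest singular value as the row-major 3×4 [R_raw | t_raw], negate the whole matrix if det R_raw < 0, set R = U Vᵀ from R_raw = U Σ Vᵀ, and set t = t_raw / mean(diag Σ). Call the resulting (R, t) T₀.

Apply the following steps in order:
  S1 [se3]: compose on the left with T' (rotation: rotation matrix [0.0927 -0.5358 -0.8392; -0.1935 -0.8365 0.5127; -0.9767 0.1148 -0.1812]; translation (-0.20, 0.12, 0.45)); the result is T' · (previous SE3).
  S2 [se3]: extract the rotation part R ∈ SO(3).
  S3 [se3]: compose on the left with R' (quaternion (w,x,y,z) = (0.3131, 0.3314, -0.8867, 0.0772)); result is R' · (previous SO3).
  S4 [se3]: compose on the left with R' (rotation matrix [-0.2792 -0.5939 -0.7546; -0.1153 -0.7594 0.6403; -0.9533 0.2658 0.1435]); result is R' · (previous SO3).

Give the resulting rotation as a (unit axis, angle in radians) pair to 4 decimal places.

rotation (axis_angle) = ((-0.5545, -0.5765, 0.6001), 1.9213)

source (pnp_recover): camera pose = R=[0.2554 0.5268 0.8107; -0.1567 0.8500 -0.5030; -0.9541 0.0014 0.2996], t=(-0.3999, 0.0000, 4.2200)
after S1 (compose_se3): R=[0.9083 -0.4078 0.0932; -0.4075 -0.8122 0.4175; -0.0945 -0.4172 -0.9039], t=(-3.7786, 2.3609, 0.0759)
after S2 (rot_of_se3): [0.9083 -0.4078 0.0932; -0.4075 -0.8122 0.4175; -0.0945 -0.4172 -0.9039]
after S3 (compose_so3): [-0.2239 0.9651 0.1356; -0.7704 -0.2605 0.5818; 0.5969 0.0258 0.8019]
after S4 (compose_so3): [0.0697 -0.1342 -0.9885; 0.9931 0.1031 0.0560; 0.0944 -0.9856 0.1405]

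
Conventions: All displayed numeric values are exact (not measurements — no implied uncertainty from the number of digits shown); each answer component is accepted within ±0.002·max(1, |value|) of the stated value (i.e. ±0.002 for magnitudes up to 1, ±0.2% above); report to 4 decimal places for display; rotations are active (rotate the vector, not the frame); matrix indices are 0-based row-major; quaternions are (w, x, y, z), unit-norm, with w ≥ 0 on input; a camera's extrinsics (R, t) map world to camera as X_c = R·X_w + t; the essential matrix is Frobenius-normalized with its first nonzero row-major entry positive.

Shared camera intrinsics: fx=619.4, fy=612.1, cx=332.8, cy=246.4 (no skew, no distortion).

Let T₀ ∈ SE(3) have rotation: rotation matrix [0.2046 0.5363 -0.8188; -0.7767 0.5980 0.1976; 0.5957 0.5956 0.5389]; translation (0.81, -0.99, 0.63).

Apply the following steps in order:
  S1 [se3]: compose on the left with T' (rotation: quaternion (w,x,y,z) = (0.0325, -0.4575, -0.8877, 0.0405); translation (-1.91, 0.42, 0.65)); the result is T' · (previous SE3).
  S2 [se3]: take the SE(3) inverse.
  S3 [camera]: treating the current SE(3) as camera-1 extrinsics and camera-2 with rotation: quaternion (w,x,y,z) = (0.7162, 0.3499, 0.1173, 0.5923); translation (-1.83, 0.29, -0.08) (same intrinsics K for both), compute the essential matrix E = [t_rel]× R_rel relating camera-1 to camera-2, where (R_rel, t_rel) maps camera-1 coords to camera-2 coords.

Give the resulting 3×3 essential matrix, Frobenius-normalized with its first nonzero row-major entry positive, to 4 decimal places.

matrix = [0.3169 0.0087 0.3632; -0.3735 0.0988 -0.3534; 0.1675 -0.6362 -0.2461]

after S1 (compose_se3): R=[-0.8038 0.1171 0.5833; -0.3074 0.7576 -0.5757; -0.5093 -0.6421 -0.5730], t=(-3.2404, 0.4811, 0.1407)
after S2 (invert_se3): R=[-0.8038 -0.3074 -0.5093; 0.1171 0.7576 -0.6421; 0.5833 -0.5757 -0.5730], t=(-2.3851, 0.1052, 2.2477)
after S3 (essential): [0.3169 0.0087 0.3632; -0.3735 0.0988 -0.3534; 0.1675 -0.6362 -0.2461]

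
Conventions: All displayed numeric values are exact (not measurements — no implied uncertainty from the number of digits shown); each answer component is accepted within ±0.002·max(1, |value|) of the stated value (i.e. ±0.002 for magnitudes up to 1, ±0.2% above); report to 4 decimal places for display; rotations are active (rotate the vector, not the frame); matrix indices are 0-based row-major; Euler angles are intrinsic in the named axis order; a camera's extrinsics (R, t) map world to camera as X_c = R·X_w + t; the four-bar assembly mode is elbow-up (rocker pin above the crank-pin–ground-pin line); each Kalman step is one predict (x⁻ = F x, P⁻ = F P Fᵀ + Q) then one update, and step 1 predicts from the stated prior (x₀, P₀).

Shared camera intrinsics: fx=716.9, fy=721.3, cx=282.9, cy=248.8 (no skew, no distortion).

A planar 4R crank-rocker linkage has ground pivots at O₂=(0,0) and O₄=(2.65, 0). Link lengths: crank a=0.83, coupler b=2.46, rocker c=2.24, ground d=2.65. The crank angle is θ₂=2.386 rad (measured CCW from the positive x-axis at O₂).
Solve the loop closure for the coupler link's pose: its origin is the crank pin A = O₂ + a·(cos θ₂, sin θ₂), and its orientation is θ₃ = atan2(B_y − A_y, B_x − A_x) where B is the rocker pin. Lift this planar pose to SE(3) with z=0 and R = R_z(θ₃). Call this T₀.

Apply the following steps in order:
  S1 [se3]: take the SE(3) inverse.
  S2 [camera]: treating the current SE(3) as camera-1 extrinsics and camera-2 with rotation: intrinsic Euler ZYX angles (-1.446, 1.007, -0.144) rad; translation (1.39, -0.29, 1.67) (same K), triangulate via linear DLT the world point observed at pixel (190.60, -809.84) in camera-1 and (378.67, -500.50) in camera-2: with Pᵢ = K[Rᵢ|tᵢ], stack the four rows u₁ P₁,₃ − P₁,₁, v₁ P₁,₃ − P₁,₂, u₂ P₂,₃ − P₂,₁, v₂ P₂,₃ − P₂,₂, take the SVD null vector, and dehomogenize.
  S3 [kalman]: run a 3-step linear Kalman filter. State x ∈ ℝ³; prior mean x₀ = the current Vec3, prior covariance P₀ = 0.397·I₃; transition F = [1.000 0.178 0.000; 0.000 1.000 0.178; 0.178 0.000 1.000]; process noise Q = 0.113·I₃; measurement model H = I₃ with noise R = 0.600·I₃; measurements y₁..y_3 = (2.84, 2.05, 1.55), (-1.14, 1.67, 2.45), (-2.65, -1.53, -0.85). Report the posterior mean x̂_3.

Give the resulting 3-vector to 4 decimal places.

result = (-0.7878, -0.0091, 0.8419)

source (fourbar_fk): coupler pose = R=[0.8409 -0.5412 0.0000; 0.5412 0.8409 0.0000; 0.0000 0.0000 1.0000], t=(-0.6041, 0.5691, 0.0000)
after S1 (invert_se3): R=[0.8409 0.5412 0.0000; -0.5412 0.8409 0.0000; 0.0000 0.0000 1.0000], t=(0.2000, -0.8056, 0.0000)
after S2 (triangulate): (0.5320, -1.5900, 1.6560)
after S3 (kf_track): (-0.7878, -0.0091, 0.8419)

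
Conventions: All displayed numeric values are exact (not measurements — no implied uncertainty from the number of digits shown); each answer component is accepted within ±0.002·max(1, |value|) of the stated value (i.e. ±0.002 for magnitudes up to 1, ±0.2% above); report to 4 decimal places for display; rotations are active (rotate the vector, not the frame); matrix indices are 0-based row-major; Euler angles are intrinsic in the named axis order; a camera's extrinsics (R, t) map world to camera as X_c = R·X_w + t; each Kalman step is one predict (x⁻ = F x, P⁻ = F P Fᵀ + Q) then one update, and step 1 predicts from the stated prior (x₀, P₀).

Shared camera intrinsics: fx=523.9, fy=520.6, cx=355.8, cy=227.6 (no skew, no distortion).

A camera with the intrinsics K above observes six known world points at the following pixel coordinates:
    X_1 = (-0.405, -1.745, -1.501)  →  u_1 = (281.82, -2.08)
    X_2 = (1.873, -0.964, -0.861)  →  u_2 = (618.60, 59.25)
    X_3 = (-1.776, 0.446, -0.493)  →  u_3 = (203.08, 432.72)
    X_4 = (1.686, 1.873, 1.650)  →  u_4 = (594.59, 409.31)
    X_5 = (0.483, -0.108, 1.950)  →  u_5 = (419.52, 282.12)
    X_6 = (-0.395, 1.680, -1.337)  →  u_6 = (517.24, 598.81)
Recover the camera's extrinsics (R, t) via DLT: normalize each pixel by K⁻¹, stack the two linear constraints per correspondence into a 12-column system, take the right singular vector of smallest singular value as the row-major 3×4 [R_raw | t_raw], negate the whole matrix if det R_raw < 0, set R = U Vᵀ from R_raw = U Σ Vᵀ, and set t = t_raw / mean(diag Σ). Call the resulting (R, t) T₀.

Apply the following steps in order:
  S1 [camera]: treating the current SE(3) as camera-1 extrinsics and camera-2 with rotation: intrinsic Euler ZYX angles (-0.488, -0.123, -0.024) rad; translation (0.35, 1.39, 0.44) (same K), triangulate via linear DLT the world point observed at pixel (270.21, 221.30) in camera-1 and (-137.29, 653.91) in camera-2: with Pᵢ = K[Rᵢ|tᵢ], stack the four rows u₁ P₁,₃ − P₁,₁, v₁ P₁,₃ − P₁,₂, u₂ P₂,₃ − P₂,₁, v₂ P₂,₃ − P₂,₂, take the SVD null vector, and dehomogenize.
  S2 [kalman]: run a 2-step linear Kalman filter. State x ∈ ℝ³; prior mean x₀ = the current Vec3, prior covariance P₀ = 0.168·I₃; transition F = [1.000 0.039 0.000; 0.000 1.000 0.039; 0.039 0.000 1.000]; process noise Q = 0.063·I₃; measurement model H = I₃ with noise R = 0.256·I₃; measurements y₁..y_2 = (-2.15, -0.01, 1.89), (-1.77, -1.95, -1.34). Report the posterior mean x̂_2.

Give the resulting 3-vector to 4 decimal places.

result = (-1.6657, -1.1408, 0.1329)

source (pnp_recover): camera pose = R=[0.9323 0.3558 -0.0648; -0.3329 0.9143 0.2308; 0.1414 -0.1936 0.9708], t=(0.4700, 0.4600, 4.2300)
after S1 (triangulate): (-0.9181, -1.0971, 0.7639)
after S2 (kf_track): (-1.6657, -1.1408, 0.1329)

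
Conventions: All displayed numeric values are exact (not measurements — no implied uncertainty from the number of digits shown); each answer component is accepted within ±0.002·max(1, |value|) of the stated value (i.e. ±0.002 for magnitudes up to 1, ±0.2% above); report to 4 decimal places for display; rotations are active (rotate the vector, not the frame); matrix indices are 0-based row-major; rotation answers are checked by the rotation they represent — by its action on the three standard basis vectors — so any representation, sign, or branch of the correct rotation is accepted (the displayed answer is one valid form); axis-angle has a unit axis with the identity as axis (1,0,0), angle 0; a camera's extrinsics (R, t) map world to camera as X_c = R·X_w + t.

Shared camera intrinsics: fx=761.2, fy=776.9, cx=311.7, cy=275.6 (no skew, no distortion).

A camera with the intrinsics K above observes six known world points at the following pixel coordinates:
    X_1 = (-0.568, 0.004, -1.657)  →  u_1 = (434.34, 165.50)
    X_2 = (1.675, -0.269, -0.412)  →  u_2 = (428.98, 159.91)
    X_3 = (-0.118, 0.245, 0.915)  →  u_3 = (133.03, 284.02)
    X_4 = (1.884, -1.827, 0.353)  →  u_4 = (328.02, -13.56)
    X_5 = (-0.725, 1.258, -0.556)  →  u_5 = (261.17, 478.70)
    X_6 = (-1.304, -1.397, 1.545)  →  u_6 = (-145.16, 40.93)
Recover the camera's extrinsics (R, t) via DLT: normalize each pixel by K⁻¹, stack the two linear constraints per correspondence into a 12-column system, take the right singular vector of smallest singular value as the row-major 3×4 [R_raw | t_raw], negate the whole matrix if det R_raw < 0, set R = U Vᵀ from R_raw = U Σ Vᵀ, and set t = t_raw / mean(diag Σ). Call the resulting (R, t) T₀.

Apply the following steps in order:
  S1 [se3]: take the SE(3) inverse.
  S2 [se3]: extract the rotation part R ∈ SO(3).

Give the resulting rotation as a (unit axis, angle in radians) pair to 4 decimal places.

rotation (axis_angle) = ((0.0607, 0.9809, 0.1848), 0.9131)

source (pnp_recover): camera pose = R=[0.6127 0.1694 -0.7719; -0.1231 0.9853 0.1185; 0.7806 0.0224 0.6246], t=(-0.4400, -0.3100, 4.5301)
after S1 (invert_se3): R=[0.6127 -0.1231 0.7806; 0.1694 0.9853 0.0224; -0.7719 0.1185 0.6246], t=(-3.3049, 0.2785, -3.1323)
after S2 (rot_of_se3): [0.6127 -0.1231 0.7806; 0.1694 0.9853 0.0224; -0.7719 0.1185 0.6246]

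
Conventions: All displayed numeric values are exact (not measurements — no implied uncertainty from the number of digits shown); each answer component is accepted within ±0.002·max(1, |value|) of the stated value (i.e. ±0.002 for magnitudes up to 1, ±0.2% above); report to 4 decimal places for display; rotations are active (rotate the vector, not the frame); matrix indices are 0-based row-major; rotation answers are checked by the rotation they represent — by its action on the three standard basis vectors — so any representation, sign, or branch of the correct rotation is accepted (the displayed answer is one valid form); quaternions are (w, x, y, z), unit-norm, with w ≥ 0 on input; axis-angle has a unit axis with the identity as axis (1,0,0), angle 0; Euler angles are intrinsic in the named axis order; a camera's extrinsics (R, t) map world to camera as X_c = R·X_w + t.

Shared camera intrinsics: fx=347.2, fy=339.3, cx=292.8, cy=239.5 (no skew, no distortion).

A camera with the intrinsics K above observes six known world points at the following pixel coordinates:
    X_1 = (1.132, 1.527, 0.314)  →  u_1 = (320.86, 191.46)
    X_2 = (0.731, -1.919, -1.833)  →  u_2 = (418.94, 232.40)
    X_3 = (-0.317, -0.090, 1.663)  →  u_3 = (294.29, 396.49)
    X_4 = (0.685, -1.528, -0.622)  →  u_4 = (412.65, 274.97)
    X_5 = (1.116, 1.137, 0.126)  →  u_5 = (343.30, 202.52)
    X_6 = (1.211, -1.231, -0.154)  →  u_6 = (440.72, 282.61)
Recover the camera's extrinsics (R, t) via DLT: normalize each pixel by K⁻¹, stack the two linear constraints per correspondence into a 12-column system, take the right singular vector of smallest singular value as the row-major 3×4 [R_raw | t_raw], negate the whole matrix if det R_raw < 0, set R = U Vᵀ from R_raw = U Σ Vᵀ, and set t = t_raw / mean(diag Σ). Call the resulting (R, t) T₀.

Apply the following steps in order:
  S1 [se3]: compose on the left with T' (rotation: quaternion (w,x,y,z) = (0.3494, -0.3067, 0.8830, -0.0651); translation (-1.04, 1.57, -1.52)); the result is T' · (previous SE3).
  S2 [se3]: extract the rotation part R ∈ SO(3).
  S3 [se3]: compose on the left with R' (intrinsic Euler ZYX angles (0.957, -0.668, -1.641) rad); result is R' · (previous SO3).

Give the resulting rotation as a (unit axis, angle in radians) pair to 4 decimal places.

rotation (axis_angle) = ((0.3838, -0.9215, -0.0593), 2.8843)

source (pnp_recover): camera pose = R=[0.7589 -0.6377 -0.1320; -0.3198 -0.5415 0.7775; -0.5673 -0.5478 -0.6148], t=(0.4203, 0.4801, 4.9510)
after S1 (compose_se3): R=[-0.6449 0.2708 -0.7147; -0.7588 -0.1151 0.6411; 0.0914 0.9557 0.2797], t=(1.7357, 2.2009, -5.6209)
after S2 (rot_of_se3): [-0.6449 0.2708 -0.7147; -0.7588 -0.1151 0.6411; 0.0914 0.9557 0.2797]
after S3 (compose_so3): [-0.6774 -0.6805 -0.2793; -0.7107 0.7034 0.0099; 0.1898 0.2052 -0.9601]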